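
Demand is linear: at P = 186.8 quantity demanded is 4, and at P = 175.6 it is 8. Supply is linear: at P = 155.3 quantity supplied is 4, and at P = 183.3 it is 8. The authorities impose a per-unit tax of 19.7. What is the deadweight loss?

Demand slope = (175.6 − 186.8)/(8 − 4) = −2.8, so P = 198 − 2.8Q.
Supply slope = (183.3 − 155.3)/(8 − 4) = 7, so P = 127.3 + 7Q.
Competitive equilibrium: 198 − 2.8Q = 127.3 + 7Q → Q* = 7.2143, P* = 177.8.
With the tax, the buyer price exceeds the seller price by 19.7: (198 − 2.8Q) − (127.3 + 7Q) = 19.7 → Q' = 5.2041.
ΔQ = 7.2143 − 5.2041 = 2.0102; the wedge equals the tax, 19.7.
Welfare loss = ½ × 2.0102 × 19.7 = 19.80.

19.80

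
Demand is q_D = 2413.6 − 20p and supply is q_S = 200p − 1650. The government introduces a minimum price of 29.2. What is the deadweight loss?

1266.25

In inverse form: demand p = 120.68 − 0.05q, supply p = 8.25 + 0.005q.
Competitive equilibrium: 120.68 − 0.05q = 8.25 + 0.005q → q* = 2044.1818, p* = 18.4709.
At the floor p = 29.2, quantity demanded = (120.68 − 29.2)/0.05 = 1829.6.
Sellers' marginal cost at q' = 1829.6: 8.25 + 0.005·1829.6 = 17.398.
Δq = 2044.1818 − 1829.6 = 214.5818; wedge = 29.2 − 17.398 = 11.802.
Deadweight loss = ½ × 214.5818 × 11.802 = 1266.25.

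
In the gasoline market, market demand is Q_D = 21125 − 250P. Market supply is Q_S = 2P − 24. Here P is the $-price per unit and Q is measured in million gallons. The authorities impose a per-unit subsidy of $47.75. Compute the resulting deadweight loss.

$2261.97 million

In inverse form: demand P = 84.5 − 0.004Q, supply P = 12 + 0.5Q.
Competitive equilibrium: 84.5 − 0.004Q = 12 + 0.5Q → Q* = 143.8492, P* = 83.9246.
The subsidy lowers effective supply by 47.75: P = 0.5Q − 35.75.
New quantity: 84.5 − 0.004Q = 0.5Q − 35.75 → Q' = 238.5913.
Overproduction ΔQ = 238.5913 − 143.8492 = 94.7421; wedge = subsidy = 47.75.
The triangle = ½ × 94.7421 × 47.75 = $2261.97 million.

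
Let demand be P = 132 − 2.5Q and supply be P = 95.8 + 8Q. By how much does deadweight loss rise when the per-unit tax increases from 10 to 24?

Competitive equilibrium: 132 − 2.5Q = 95.8 + 8Q → Q* = 3.4476, P* = 123.381.
For a per-unit tax t: ΔQ = t/10.5, so DWL = ½·t·(t/10.5) = t²/21.
At t = 10: DWL = 4.762. At t = 24: DWL = 27.429.
Increase = 27.429 − 4.762 = 22.67.

22.67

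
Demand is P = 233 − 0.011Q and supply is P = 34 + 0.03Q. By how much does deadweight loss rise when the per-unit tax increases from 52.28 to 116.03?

Competitive equilibrium: 233 − 0.011Q = 34 + 0.03Q → Q* = 4853.6585, P* = 179.6098.
For a per-unit tax t: ΔQ = t/0.041, so DWL = ½·t·(t/0.041) = t²/0.082.
At t = 52.28: DWL = 33331.688. At t = 116.03: DWL = 164182.45.
Increase = 164182.45 − 33331.688 = 130850.76.

130850.76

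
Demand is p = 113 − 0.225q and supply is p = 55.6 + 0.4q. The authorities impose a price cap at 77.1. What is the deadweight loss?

453.39

Competitive equilibrium: 113 − 0.225q = 55.6 + 0.4q → q* = 91.84, p* = 92.336.
At the ceiling p = 77.1, quantity supplied = (77.1 − 55.6)/0.4 = 53.75.
Willingness to pay at q' = 53.75: 113 − 0.225·53.75 = 100.9063.
Δq = 91.84 − 53.75 = 38.09; wedge = 100.9063 − 77.1 = 23.8063.
DWL = ½ × 38.09 × 23.8063 = 453.39.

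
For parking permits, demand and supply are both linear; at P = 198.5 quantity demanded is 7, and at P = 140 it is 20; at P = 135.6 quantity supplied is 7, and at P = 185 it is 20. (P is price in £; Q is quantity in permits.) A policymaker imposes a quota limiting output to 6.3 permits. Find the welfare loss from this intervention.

Demand slope = (140 − 198.5)/(20 − 7) = −4.5, so P = 230 − 4.5Q.
Supply slope = (185 − 135.6)/(20 − 7) = 3.8, so P = 109 + 3.8Q.
Competitive equilibrium: 230 − 4.5Q = 109 + 3.8Q → Q* = 14.5783, P* = 164.3976.
At Q = 6.3: demand price = 230 − 4.5·6.3 = 201.65; supply price = 109 + 3.8·6.3 = 132.94.
ΔQ = 14.5783 − 6.3 = 8.2783; wedge = 201.65 − 132.94 = 68.71.
Deadweight loss = ½ × 8.2783 × 68.71 = £284.40.

£284.40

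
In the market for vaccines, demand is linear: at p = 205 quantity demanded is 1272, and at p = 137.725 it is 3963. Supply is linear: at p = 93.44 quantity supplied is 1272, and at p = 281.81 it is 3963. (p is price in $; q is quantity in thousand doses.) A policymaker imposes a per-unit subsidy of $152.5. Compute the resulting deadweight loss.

Demand slope = (137.725 − 205)/(3963 − 1272) = −0.025, so p = 236.8 − 0.025q.
Supply slope = (281.81 − 93.44)/(3963 − 1272) = 0.07, so p = 4.4 + 0.07q.
Competitive equilibrium: 236.8 − 0.025q = 4.4 + 0.07q → q* = 2446.31579, p* = 175.64211.
The subsidy lowers effective supply by 152.5: p = 0.07q − 148.1.
New quantity: 236.8 − 0.025q = 0.07q − 148.1 → q' = 4051.57895.
Overproduction Δq = 4051.57895 − 2446.31579 = 1605.26316; wedge = subsidy = 152.5.
DWL = ½ × 1605.26316 × 152.5 = $122401.32 thousand.

$122401.32 thousand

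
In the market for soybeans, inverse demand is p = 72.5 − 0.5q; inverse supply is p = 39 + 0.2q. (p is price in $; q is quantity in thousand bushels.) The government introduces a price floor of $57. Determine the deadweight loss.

$99.46 thousand

Competitive equilibrium: 72.5 − 0.5q = 39 + 0.2q → q* = 47.8571, p* = 48.5714.
At the floor p = 57, quantity demanded = (72.5 − 57)/0.5 = 31.
Sellers' marginal cost at q' = 31: 39 + 0.2·31 = 45.2.
Δq = 47.8571 − 31 = 16.8571; wedge = 57 − 45.2 = 11.8.
The triangle = ½ × 16.8571 × 11.8 = $99.46 thousand.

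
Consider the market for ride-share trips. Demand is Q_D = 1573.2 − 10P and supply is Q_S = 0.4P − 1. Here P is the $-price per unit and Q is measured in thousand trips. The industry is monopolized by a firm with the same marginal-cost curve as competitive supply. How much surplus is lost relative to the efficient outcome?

$6.32 thousand

In inverse form: demand P = 157.32 − 0.1Q, supply P = 2.5 + 2.5Q.
Competitive equilibrium: 157.32 − 0.1Q = 2.5 + 2.5Q → Q* = 59.5462, P* = 151.3654.
Marginal revenue: MR = 157.32 − 0.2Q. Set MR = MC: 157.32 − 0.2Q = 2.5 + 2.5Q → Q_m = 57.3407.
Price P_m = 157.32 − 0.1·57.3407 = 151.5859; MC(Q_m) = 2.5 + 2.5·57.3407 = 145.8518.
Competitive Q* = 59.5462, so ΔQ = 2.2055; wedge = 151.5859 − 145.8518 = 5.7341.
Welfare loss = ½ × 2.2055 × 5.7341 = $6.32 thousand.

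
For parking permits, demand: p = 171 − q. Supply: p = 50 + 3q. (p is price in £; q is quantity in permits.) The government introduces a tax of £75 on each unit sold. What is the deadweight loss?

Competitive equilibrium: 171 − q = 50 + 3q → q* = 30.25, p* = 140.75.
With the tax, the buyer price exceeds the seller price by 75: (171 − q) − (50 + 3q) = 75 → q' = 11.5.
Δq = 30.25 − 11.5 = 18.75; the wedge equals the tax, 75.
The triangle = ½ × 18.75 × 75 = £703.125.

£703.125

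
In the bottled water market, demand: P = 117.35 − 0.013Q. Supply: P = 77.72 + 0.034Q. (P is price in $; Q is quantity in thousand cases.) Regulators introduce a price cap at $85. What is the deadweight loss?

$9299.75 thousand

Competitive equilibrium: 117.35 − 0.013Q = 77.72 + 0.034Q → Q* = 843.19149, P* = 106.38851.
At the ceiling P = 85, quantity supplied = (85 − 77.72)/0.034 = 214.11765.
Willingness to pay at Q' = 214.11765: 117.35 − 0.013·214.11765 = 114.56647.
ΔQ = 843.19149 − 214.11765 = 629.07384; wedge = 114.56647 − 85 = 29.56647.
Deadweight loss = ½ × 629.07384 × 29.56647 = $9299.75 thousand.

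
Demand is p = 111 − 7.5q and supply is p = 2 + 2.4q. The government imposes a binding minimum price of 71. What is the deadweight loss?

Competitive equilibrium: 111 − 7.5q = 2 + 2.4q → q* = 11.0101, p* = 28.4242.
At the floor p = 71, quantity demanded = (111 − 71)/7.5 = 5.3333.
Sellers' marginal cost at q' = 5.3333: 2 + 2.4·5.3333 = 14.7999.
Δq = 11.0101 − 5.3333 = 5.6768; wedge = 71 − 14.7999 = 56.2001.
Deadweight loss = ½ × 5.6768 × 56.2001 = 159.52.

159.52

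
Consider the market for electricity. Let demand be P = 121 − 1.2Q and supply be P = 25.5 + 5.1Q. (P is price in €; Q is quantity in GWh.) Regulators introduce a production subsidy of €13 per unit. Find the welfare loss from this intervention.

Competitive equilibrium: 121 − 1.2Q = 25.5 + 5.1Q → Q* = 15.1587, P* = 102.8095.
The subsidy lowers effective supply by 13: P = 12.5 + 5.1Q.
New quantity: 121 − 1.2Q = 12.5 + 5.1Q → Q' = 17.2222.
Overproduction ΔQ = 17.2222 − 15.1587 = 2.0635; wedge = subsidy = 13.
DWL = ½ × 2.0635 × 13 = €13.41.

€13.41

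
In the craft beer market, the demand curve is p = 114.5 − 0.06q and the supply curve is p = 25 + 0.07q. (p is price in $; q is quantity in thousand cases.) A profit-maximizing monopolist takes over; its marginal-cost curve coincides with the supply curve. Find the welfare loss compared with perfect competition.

$3072.33 thousand

Competitive equilibrium: 114.5 − 0.06q = 25 + 0.07q → q* = 688.46154, p* = 73.19231.
Marginal revenue: MR = 114.5 − 0.12q. Set MR = MC: 114.5 − 0.12q = 25 + 0.07q → q_m = 471.05263.
Price p_m = 114.5 − 0.06·471.05263 = 86.23684; MC(q_m) = 25 + 0.07·471.05263 = 57.97368.
Competitive q* = 688.46154, so Δq = 217.40891; wedge = 86.23684 − 57.97368 = 28.26316.
Welfare loss = ½ × 217.40891 × 28.26316 = $3072.33 thousand.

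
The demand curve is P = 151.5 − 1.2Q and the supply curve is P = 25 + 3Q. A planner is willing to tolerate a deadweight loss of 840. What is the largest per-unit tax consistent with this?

Competitive equilibrium: 151.5 − 1.2Q = 25 + 3Q → Q* = 30.119, P* = 115.3571.
A tax t gives ΔQ = t/4.2 and wedge t, so DWL = t²/8.4.
t²/8.4 = 840 → t² = 7056 → t = 84.

84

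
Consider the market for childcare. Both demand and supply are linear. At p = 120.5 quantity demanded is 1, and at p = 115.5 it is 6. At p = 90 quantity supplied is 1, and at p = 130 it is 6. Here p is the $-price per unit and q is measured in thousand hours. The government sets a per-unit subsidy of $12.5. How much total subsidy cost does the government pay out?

$72.22 thousand

Demand slope = (115.5 − 120.5)/(6 − 1) = −1, so p = 121.5 − q.
Supply slope = (130 − 90)/(6 − 1) = 8, so p = 82 + 8q.
Competitive equilibrium: 121.5 − q = 82 + 8q → q* = 4.3889, p* = 117.1111.
The subsidy lowers effective supply by 12.5: p = 69.5 + 8q.
New quantity: 121.5 − q = 69.5 + 8q → q' = 5.7778.
Total subsidy cost = 12.5 × 5.7778 = $72.22 thousand.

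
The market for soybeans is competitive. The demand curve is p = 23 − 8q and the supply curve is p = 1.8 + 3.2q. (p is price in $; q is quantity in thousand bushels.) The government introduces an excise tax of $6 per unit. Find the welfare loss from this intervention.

$1.61 thousand

Competitive equilibrium: 23 − 8q = 1.8 + 3.2q → q* = 1.8929, p* = 7.8571.
With the tax, the buyer price exceeds the seller price by 6: (23 − 8q) − (1.8 + 3.2q) = 6 → q' = 1.3571.
Δq = 1.8929 − 1.3571 = 0.5358; the wedge equals the tax, 6.
DWL = ½ × 0.5358 × 6 = $1.61 thousand.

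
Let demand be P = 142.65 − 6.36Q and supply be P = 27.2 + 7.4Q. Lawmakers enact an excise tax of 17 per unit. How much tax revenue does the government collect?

Competitive equilibrium: 142.65 − 6.36Q = 27.2 + 7.4Q → Q* = 8.3903, P* = 89.2879.
With the tax, the buyer price exceeds the seller price by 17: (142.65 − 6.36Q) − (27.2 + 7.4Q) = 17 → Q' = 7.1548.
Tax revenue = 17 × 7.1548 = 121.63.

121.63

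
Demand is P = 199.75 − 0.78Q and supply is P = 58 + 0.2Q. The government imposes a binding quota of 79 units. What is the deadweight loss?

Competitive equilibrium: 199.75 − 0.78Q = 58 + 0.2Q → Q* = 144.6429, P* = 86.9286.
At Q = 79: demand price = 199.75 − 0.78·79 = 138.13; supply price = 58 + 0.2·79 = 73.8.
ΔQ = 144.6429 − 79 = 65.6429; wedge = 138.13 − 73.8 = 64.33.
DWL = ½ × 65.6429 × 64.33 = 2111.40.

2111.40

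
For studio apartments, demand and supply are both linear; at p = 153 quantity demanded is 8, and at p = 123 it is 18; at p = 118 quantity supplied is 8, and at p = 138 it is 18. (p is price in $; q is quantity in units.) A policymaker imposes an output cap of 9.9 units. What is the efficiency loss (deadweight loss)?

Demand slope = (123 − 153)/(18 − 8) = −3, so p = 177 − 3q.
Supply slope = (138 − 118)/(18 − 8) = 2, so p = 102 + 2q.
Competitive equilibrium: 177 − 3q = 102 + 2q → q* = 15, p* = 132.
At q = 9.9: demand price = 177 − 3·9.9 = 147.3; supply price = 102 + 2·9.9 = 121.8.
Δq = 15 − 9.9 = 5.1; wedge = 147.3 − 121.8 = 25.5.
DWL = ½ × 5.1 × 25.5 = $65.025.

$65.025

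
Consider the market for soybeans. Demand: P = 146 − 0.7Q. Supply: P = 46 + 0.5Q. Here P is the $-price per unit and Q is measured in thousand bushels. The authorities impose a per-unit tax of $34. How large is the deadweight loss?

Competitive equilibrium: 146 − 0.7Q = 46 + 0.5Q → Q* = 83.3333, P* = 87.6667.
With the tax, the buyer price exceeds the seller price by 34: (146 − 0.7Q) − (46 + 0.5Q) = 34 → Q' = 55.
ΔQ = 83.3333 − 55 = 28.3333; the wedge equals the tax, 34.
DWL = ½ × 28.3333 × 34 = $481.67 thousand.

$481.67 thousand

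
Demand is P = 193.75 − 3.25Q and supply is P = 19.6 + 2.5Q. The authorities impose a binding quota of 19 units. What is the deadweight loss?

Competitive equilibrium: 193.75 − 3.25Q = 19.6 + 2.5Q → Q* = 30.287, P* = 95.3174.
At Q = 19: demand price = 193.75 − 3.25·19 = 132; supply price = 19.6 + 2.5·19 = 67.1.
ΔQ = 30.287 − 19 = 11.287; wedge = 132 − 67.1 = 64.9.
Deadweight loss = ½ × 11.287 × 64.9 = 366.26.

366.26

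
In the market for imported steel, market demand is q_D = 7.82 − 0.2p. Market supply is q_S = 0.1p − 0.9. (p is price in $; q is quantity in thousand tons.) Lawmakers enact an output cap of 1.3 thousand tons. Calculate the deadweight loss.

In inverse form: demand p = 39.1 − 5q, supply p = 9 + 10q.
Competitive equilibrium: 39.1 − 5q = 9 + 10q → q* = 2.0067, p* = 29.0667.
At q = 1.3: demand price = 39.1 − 5·1.3 = 32.6; supply price = 9 + 10·1.3 = 22.
Δq = 2.0067 − 1.3 = 0.7067; wedge = 32.6 − 22 = 10.6.
Welfare loss = ½ × 0.7067 × 10.6 = $3.75 thousand.

$3.75 thousand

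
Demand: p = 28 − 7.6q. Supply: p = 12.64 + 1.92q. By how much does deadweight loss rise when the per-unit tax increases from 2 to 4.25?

Competitive equilibrium: 28 − 7.6q = 12.64 + 1.92q → q* = 1.6134, p* = 15.7378.
For a per-unit tax t: Δq = t/9.52, so DWL = ½·t·(t/9.52) = t²/19.04.
At t = 2: DWL = 0.21. At t = 4.25: DWL = 0.949.
Increase = 0.949 − 0.21 = 0.74.

0.74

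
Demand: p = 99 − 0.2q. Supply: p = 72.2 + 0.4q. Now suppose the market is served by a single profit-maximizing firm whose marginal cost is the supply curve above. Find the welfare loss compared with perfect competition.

37.41

Competitive equilibrium: 99 − 0.2q = 72.2 + 0.4q → q* = 44.6667, p* = 90.0667.
Marginal revenue: MR = 99 − 0.4q. Set MR = MC: 99 − 0.4q = 72.2 + 0.4q → q_m = 33.5.
Price p_m = 99 − 0.2·33.5 = 92.3; MC(q_m) = 72.2 + 0.4·33.5 = 85.6.
Competitive q* = 44.6667, so Δq = 11.1667; wedge = 92.3 − 85.6 = 6.7.
Deadweight loss = ½ × 11.1667 × 6.7 = 37.41.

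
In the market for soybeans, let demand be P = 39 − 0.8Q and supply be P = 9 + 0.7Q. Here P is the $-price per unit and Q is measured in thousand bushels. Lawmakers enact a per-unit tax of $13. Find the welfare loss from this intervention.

Competitive equilibrium: 39 − 0.8Q = 9 + 0.7Q → Q* = 20, P* = 23.
With the tax, the buyer price exceeds the seller price by 13: (39 − 0.8Q) − (9 + 0.7Q) = 13 → Q' = 11.3333.
ΔQ = 20 − 11.3333 = 8.6667; the wedge equals the tax, 13.
The triangle = ½ × 8.6667 × 13 = $56.33 thousand.

$56.33 thousand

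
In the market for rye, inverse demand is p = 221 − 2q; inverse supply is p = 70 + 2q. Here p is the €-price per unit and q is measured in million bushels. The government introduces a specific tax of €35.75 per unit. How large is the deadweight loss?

Competitive equilibrium: 221 − 2q = 70 + 2q → q* = 37.75, p* = 145.5.
With the tax, the buyer price exceeds the seller price by 35.75: (221 − 2q) − (70 + 2q) = 35.75 → q' = 28.8125.
Δq = 37.75 − 28.8125 = 8.9375; the wedge equals the tax, 35.75.
The triangle = ½ × 8.9375 × 35.75 = €159.76 million.

€159.76 million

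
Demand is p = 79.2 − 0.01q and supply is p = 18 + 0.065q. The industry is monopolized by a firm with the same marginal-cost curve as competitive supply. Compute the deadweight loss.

Competitive equilibrium: 79.2 − 0.01q = 18 + 0.065q → q* = 816, p* = 71.04.
Marginal revenue: MR = 79.2 − 0.02q. Set MR = MC: 79.2 − 0.02q = 18 + 0.065q → q_m = 720.
Price p_m = 79.2 − 0.01·720 = 72; MC(q_m) = 18 + 0.065·720 = 64.8.
Competitive q* = 816, so Δq = 96; wedge = 72 − 64.8 = 7.2.
Deadweight loss = ½ × 96 × 7.2 = 345.60.

345.60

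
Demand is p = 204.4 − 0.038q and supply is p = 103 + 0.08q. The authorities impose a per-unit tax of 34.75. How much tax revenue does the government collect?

19627.86

Competitive equilibrium: 204.4 − 0.038q = 103 + 0.08q → q* = 859.322, p* = 171.7458.
With the tax, the buyer price exceeds the seller price by 34.75: (204.4 − 0.038q) − (103 + 0.08q) = 34.75 → q' = 564.8305.
Tax revenue = 34.75 × 564.8305 = 19627.86.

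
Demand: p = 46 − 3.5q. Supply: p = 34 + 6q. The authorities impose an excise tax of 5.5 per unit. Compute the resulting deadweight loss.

Competitive equilibrium: 46 − 3.5q = 34 + 6q → q* = 1.2632, p* = 41.5789.
With the tax, the buyer price exceeds the seller price by 5.5: (46 − 3.5q) − (34 + 6q) = 5.5 → q' = 0.6842.
Δq = 1.2632 − 0.6842 = 0.579; the wedge equals the tax, 5.5.
DWL = ½ × 0.579 × 5.5 = 1.59.

1.59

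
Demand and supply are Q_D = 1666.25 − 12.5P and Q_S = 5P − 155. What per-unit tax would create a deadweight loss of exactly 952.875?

In inverse form: demand P = 133.3 − 0.08Q, supply P = 31 + 0.2Q.
Competitive equilibrium: 133.3 − 0.08Q = 31 + 0.2Q → Q* = 365.3571, P* = 104.0714.
A tax t gives ΔQ = t/0.28 and wedge t, so DWL = t²/0.56.
t²/0.56 = 952.875 → t² = 533.61 → t = 23.1.

23.1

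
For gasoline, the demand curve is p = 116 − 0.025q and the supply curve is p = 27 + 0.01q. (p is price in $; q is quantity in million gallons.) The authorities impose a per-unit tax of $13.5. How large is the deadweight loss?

Competitive equilibrium: 116 − 0.025q = 27 + 0.01q → q* = 2542.8571, p* = 52.4286.
With the tax, the buyer price exceeds the seller price by 13.5: (116 − 0.025q) − (27 + 0.01q) = 13.5 → q' = 2157.1429.
Δq = 2542.8571 − 2157.1429 = 385.7142; the wedge equals the tax, 13.5.
DWL = ½ × 385.7142 × 13.5 = $2603.57 million.

$2603.57 million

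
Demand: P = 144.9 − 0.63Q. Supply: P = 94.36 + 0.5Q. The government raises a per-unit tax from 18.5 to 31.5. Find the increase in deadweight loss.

Competitive equilibrium: 144.9 − 0.63Q = 94.36 + 0.5Q → Q* = 44.7257, P* = 116.7228.
For a per-unit tax t: ΔQ = t/1.13, so DWL = ½·t·(t/1.13) = t²/2.26.
At t = 18.5: DWL = 151.438. At t = 31.5: DWL = 439.049.
Increase = 439.049 − 151.438 = 287.61.

287.61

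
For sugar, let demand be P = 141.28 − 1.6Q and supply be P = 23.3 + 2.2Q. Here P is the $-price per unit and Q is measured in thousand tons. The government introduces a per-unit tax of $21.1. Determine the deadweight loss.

Competitive equilibrium: 141.28 − 1.6Q = 23.3 + 2.2Q → Q* = 31.0474, P* = 91.6042.
With the tax, the buyer price exceeds the seller price by 21.1: (141.28 − 1.6Q) − (23.3 + 2.2Q) = 21.1 → Q' = 25.4947.
ΔQ = 31.0474 − 25.4947 = 5.5527; the wedge equals the tax, 21.1.
The triangle = ½ × 5.5527 × 21.1 = $58.58 thousand.

$58.58 thousand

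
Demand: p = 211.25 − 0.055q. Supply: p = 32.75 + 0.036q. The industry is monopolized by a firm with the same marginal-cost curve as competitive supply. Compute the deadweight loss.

Competitive equilibrium: 211.25 − 0.055q = 32.75 + 0.036q → q* = 1961.53846, p* = 103.36538.
Marginal revenue: MR = 211.25 − 0.11q. Set MR = MC: 211.25 − 0.11q = 32.75 + 0.036q → q_m = 1222.60274.
Price p_m = 211.25 − 0.055·1222.60274 = 144.00685; MC(q_m) = 32.75 + 0.036·1222.60274 = 76.7637.
Competitive q* = 1961.53846, so Δq = 738.93572; wedge = 144.00685 − 76.7637 = 67.24315.
The triangle = ½ × 738.93572 × 67.24315 = 24844.18.

24844.18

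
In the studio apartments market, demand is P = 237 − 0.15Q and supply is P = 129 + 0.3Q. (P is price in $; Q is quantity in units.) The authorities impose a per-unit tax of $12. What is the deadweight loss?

$160

Competitive equilibrium: 237 − 0.15Q = 129 + 0.3Q → Q* = 240, P* = 201.
With the tax, the buyer price exceeds the seller price by 12: (237 − 0.15Q) − (129 + 0.3Q) = 12 → Q' = 213.3333.
ΔQ = 240 − 213.3333 = 26.6667; the wedge equals the tax, 12.
The triangle = ½ × 26.6667 × 12 = $160.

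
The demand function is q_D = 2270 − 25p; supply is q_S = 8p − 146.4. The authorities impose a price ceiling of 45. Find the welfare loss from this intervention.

In inverse form: demand p = 90.8 − 0.04q, supply p = 18.3 + 0.125q.
Competitive equilibrium: 90.8 − 0.04q = 18.3 + 0.125q → q* = 439.3939, p* = 73.2242.
At the ceiling p = 45, quantity supplied = (45 − 18.3)/0.125 = 213.6.
Willingness to pay at q' = 213.6: 90.8 − 0.04·213.6 = 82.256.
Δq = 439.3939 − 213.6 = 225.7939; wedge = 82.256 − 45 = 37.256.
Welfare loss = ½ × 225.7939 × 37.256 = 4206.09.

4206.09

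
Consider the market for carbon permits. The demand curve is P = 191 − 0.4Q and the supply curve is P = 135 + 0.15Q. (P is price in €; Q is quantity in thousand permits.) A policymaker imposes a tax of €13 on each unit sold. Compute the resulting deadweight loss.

Competitive equilibrium: 191 − 0.4Q = 135 + 0.15Q → Q* = 101.8182, P* = 150.2727.
With the tax, the buyer price exceeds the seller price by 13: (191 − 0.4Q) − (135 + 0.15Q) = 13 → Q' = 78.1818.
ΔQ = 101.8182 − 78.1818 = 23.6364; the wedge equals the tax, 13.
DWL = ½ × 23.6364 × 13 = €153.64 thousand.

€153.64 thousand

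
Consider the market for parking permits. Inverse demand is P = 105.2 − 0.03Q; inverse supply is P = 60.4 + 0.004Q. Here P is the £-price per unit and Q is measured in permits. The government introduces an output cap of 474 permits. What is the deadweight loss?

£12099.59

Competitive equilibrium: 105.2 − 0.03Q = 60.4 + 0.004Q → Q* = 1317.6471, P* = 65.6706.
At Q = 474: demand price = 105.2 − 0.03·474 = 90.98; supply price = 60.4 + 0.004·474 = 62.296.
ΔQ = 1317.6471 − 474 = 843.6471; wedge = 90.98 − 62.296 = 28.684.
Deadweight loss = ½ × 843.6471 × 28.684 = £12099.59.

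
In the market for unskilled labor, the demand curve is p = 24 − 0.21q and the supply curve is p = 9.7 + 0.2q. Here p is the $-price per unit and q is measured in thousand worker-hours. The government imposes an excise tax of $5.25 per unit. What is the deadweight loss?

$33.61 thousand

Competitive equilibrium: 24 − 0.21q = 9.7 + 0.2q → q* = 34.878, p* = 16.6756.
With the tax, the buyer price exceeds the seller price by 5.25: (24 − 0.21q) − (9.7 + 0.2q) = 5.25 → q' = 22.0732.
Δq = 34.878 − 22.0732 = 12.8048; the wedge equals the tax, 5.25.
The triangle = ½ × 12.8048 × 5.25 = $33.61 thousand.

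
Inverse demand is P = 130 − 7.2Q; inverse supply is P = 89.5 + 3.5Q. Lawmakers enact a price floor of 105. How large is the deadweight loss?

0.52

Competitive equilibrium: 130 − 7.2Q = 89.5 + 3.5Q → Q* = 3.785, P* = 102.7477.
At the floor P = 105, quantity demanded = (130 − 105)/7.2 = 3.4722.
Sellers' marginal cost at Q' = 3.4722: 89.5 + 3.5·3.4722 = 101.6527.
ΔQ = 3.785 − 3.4722 = 0.3128; wedge = 105 − 101.6527 = 3.3473.
DWL = ½ × 0.3128 × 3.3473 = 0.52.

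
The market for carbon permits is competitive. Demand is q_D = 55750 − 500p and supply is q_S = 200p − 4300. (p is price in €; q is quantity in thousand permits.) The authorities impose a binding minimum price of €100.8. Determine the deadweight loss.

In inverse form: demand p = 111.5 − 0.002q, supply p = 21.5 + 0.005q.
Competitive equilibrium: 111.5 − 0.002q = 21.5 + 0.005q → q* = 12857.1429, p* = 85.7857.
At the floor p = 100.8, quantity demanded = (111.5 − 100.8)/0.002 = 5350.
Sellers' marginal cost at q' = 5350: 21.5 + 0.005·5350 = 48.25.
Δq = 12857.1429 − 5350 = 7507.1429; wedge = 100.8 − 48.25 = 52.55.
Deadweight loss = ½ × 7507.1429 × 52.55 = €197250.18 thousand.

€197250.18 thousand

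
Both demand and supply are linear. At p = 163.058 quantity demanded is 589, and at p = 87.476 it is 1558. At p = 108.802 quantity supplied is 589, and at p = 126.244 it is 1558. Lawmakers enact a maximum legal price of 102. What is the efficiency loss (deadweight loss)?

Demand slope = (87.476 − 163.058)/(1558 − 589) = −0.078, so p = 209 − 0.078q.
Supply slope = (126.244 − 108.802)/(1558 − 589) = 0.018, so p = 98.2 + 0.018q.
Competitive equilibrium: 209 − 0.078q = 98.2 + 0.018q → q* = 1154.16667, p* = 118.975.
At the ceiling p = 102, quantity supplied = (102 − 98.2)/0.018 = 211.11111.
Willingness to pay at q' = 211.11111: 209 − 0.078·211.11111 = 192.53333.
Δq = 1154.16667 − 211.11111 = 943.05556; wedge = 192.53333 − 102 = 90.53333.
Welfare loss = ½ × 943.05556 × 90.53333 = 42688.98.

42688.98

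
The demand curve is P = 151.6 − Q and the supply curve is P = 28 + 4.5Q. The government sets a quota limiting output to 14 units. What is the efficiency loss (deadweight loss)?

197.41

Competitive equilibrium: 151.6 − Q = 28 + 4.5Q → Q* = 22.4727, P* = 129.1273.
At Q = 14: demand price = 151.6 − 1·14 = 137.6; supply price = 28 + 4.5·14 = 91.
ΔQ = 22.4727 − 14 = 8.4727; wedge = 137.6 − 91 = 46.6.
Welfare loss = ½ × 8.4727 × 46.6 = 197.41.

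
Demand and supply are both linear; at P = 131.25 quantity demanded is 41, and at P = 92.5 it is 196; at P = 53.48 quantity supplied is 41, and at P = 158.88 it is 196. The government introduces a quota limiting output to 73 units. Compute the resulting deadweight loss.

1239.23

Demand slope = (92.5 − 131.25)/(196 − 41) = −0.25, so P = 141.5 − 0.25Q.
Supply slope = (158.88 − 53.48)/(196 − 41) = 0.68, so P = 25.6 + 0.68Q.
Competitive equilibrium: 141.5 − 0.25Q = 25.6 + 0.68Q → Q* = 124.6237, P* = 110.3441.
At Q = 73: demand price = 141.5 − 0.25·73 = 123.25; supply price = 25.6 + 0.68·73 = 75.24.
ΔQ = 124.6237 − 73 = 51.6237; wedge = 123.25 − 75.24 = 48.01.
Deadweight loss = ½ × 51.6237 × 48.01 = 1239.23.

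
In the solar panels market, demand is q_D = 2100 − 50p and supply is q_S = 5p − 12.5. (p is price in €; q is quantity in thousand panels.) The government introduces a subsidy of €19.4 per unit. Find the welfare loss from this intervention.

€855.36 thousand

In inverse form: demand p = 42 − 0.02q, supply p = 2.5 + 0.2q.
Competitive equilibrium: 42 − 0.02q = 2.5 + 0.2q → q* = 179.5455, p* = 38.4091.
The subsidy lowers effective supply by 19.4: p = 0.2q − 16.9.
New quantity: 42 − 0.02q = 0.2q − 16.9 → q' = 267.7273.
Overproduction Δq = 267.7273 − 179.5455 = 88.1818; wedge = subsidy = 19.4.
Welfare loss = ½ × 88.1818 × 19.4 = €855.36 thousand.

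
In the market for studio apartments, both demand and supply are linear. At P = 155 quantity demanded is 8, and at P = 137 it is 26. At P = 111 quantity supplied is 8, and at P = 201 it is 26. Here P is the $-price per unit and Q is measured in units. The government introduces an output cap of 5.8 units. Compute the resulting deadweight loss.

Demand slope = (137 − 155)/(26 − 8) = −1, so P = 163 − Q.
Supply slope = (201 − 111)/(26 − 8) = 5, so P = 71 + 5Q.
Competitive equilibrium: 163 − Q = 71 + 5Q → Q* = 15.3333, P* = 147.6667.
At Q = 5.8: demand price = 163 − 1·5.8 = 157.2; supply price = 71 + 5·5.8 = 100.
ΔQ = 15.3333 − 5.8 = 9.5333; wedge = 157.2 − 100 = 57.2.
The triangle = ½ × 9.5333 × 57.2 = $272.65.

$272.65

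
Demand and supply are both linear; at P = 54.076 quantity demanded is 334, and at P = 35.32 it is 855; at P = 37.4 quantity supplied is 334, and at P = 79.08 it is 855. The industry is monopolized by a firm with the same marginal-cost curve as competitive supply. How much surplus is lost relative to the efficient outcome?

742.61

Demand slope = (35.32 − 54.076)/(855 − 334) = −0.036, so P = 66.1 − 0.036Q.
Supply slope = (79.08 − 37.4)/(855 − 334) = 0.08, so P = 10.68 + 0.08Q.
Competitive equilibrium: 66.1 − 0.036Q = 10.68 + 0.08Q → Q* = 477.7586, P* = 48.9007.
Marginal revenue: MR = 66.1 − 0.072Q. Set MR = MC: 66.1 − 0.072Q = 10.68 + 0.08Q → Q_m = 364.6053.
Price P_m = 66.1 − 0.036·364.6053 = 52.9742; MC(Q_m) = 10.68 + 0.08·364.6053 = 39.8484.
Competitive Q* = 477.7586, so ΔQ = 113.1533; wedge = 52.9742 − 39.8484 = 13.1258.
The triangle = ½ × 113.1533 × 13.1258 = 742.61.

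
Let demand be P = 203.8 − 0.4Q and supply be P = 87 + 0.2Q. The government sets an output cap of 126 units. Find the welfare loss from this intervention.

1414.53

Competitive equilibrium: 203.8 − 0.4Q = 87 + 0.2Q → Q* = 194.6667, P* = 125.9333.
At Q = 126: demand price = 203.8 − 0.4·126 = 153.4; supply price = 87 + 0.2·126 = 112.2.
ΔQ = 194.6667 − 126 = 68.6667; wedge = 153.4 − 112.2 = 41.2.
Welfare loss = ½ × 68.6667 × 41.2 = 1414.53.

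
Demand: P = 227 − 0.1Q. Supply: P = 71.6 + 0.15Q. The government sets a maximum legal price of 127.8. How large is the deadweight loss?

Competitive equilibrium: 227 − 0.1Q = 71.6 + 0.15Q → Q* = 621.6, P* = 164.84.
At the ceiling P = 127.8, quantity supplied = (127.8 − 71.6)/0.15 = 374.66667.
Willingness to pay at Q' = 374.66667: 227 − 0.1·374.66667 = 189.53333.
ΔQ = 621.6 − 374.66667 = 246.93333; wedge = 189.53333 − 127.8 = 61.73333.
DWL = ½ × 246.93333 × 61.73333 = 7622.01.

7622.01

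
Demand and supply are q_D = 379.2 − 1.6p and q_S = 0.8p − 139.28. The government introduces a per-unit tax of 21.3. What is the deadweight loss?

In inverse form: demand p = 237 − 0.625q, supply p = 174.1 + 1.25q.
Competitive equilibrium: 237 − 0.625q = 174.1 + 1.25q → q* = 33.5467, p* = 216.0333.
With the tax, the buyer price exceeds the seller price by 21.3: (237 − 0.625q) − (174.1 + 1.25q) = 21.3 → q' = 22.1867.
Δq = 33.5467 − 22.1867 = 11.36; the wedge equals the tax, 21.3.
Deadweight loss = ½ × 11.36 × 21.3 = 120.984.

120.984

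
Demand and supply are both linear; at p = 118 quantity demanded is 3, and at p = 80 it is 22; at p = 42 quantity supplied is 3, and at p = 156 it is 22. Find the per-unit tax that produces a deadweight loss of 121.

44

Demand slope = (80 − 118)/(22 − 3) = −2, so p = 124 − 2q.
Supply slope = (156 − 42)/(22 − 3) = 6, so p = 24 + 6q.
Competitive equilibrium: 124 − 2q = 24 + 6q → q* = 12.5, p* = 99.
A tax t gives Δq = t/8 and wedge t, so DWL = t²/16.
t²/16 = 121 → t² = 1936 → t = 44.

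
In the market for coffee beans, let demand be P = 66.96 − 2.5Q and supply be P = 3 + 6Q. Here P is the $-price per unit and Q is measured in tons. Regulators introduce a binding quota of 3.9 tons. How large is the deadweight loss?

$55.84

Competitive equilibrium: 66.96 − 2.5Q = 3 + 6Q → Q* = 7.5247, P* = 48.1482.
At Q = 3.9: demand price = 66.96 − 2.5·3.9 = 57.21; supply price = 3 + 6·3.9 = 26.4.
ΔQ = 7.5247 − 3.9 = 3.6247; wedge = 57.21 − 26.4 = 30.81.
Welfare loss = ½ × 3.6247 × 30.81 = $55.84.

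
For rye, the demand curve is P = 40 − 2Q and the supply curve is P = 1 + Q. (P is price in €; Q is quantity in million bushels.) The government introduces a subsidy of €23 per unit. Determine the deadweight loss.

€88.17 million

Competitive equilibrium: 40 − 2Q = 1 + Q → Q* = 13, P* = 14.
The subsidy lowers effective supply by 23: P = Q − 22.
New quantity: 40 − 2Q = Q − 22 → Q' = 20.6667.
Overproduction ΔQ = 20.6667 − 13 = 7.6667; wedge = subsidy = 23.
Welfare loss = ½ × 7.6667 × 23 = €88.17 million.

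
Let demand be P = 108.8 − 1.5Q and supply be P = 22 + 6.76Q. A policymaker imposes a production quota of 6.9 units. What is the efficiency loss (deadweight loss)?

53.78

Competitive equilibrium: 108.8 − 1.5Q = 22 + 6.76Q → Q* = 10.5085, P* = 93.0373.
At Q = 6.9: demand price = 108.8 − 1.5·6.9 = 98.45; supply price = 22 + 6.76·6.9 = 68.644.
ΔQ = 10.5085 − 6.9 = 3.6085; wedge = 98.45 − 68.644 = 29.806.
The triangle = ½ × 3.6085 × 29.806 = 53.78.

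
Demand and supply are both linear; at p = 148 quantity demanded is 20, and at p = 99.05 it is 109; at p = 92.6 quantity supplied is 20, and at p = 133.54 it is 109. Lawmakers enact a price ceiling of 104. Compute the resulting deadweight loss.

Demand slope = (99.05 − 148)/(109 − 20) = −0.55, so p = 159 − 0.55q.
Supply slope = (133.54 − 92.6)/(109 − 20) = 0.46, so p = 83.4 + 0.46q.
Competitive equilibrium: 159 − 0.55q = 83.4 + 0.46q → q* = 74.8515, p* = 117.8317.
At the ceiling p = 104, quantity supplied = (104 − 83.4)/0.46 = 44.7826.
Willingness to pay at q' = 44.7826: 159 − 0.55·44.7826 = 134.3696.
Δq = 74.8515 − 44.7826 = 30.0689; wedge = 134.3696 − 104 = 30.3696.
Deadweight loss = ½ × 30.0689 × 30.3696 = 456.59.

456.59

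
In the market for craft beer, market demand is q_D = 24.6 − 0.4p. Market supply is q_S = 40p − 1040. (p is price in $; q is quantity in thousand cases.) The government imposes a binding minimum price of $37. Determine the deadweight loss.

In inverse form: demand p = 61.5 − 2.5q, supply p = 26 + 0.025q.
Competitive equilibrium: 61.5 − 2.5q = 26 + 0.025q → q* = 14.0594, p* = 26.3515.
At the floor p = 37, quantity demanded = (61.5 − 37)/2.5 = 9.8.
Sellers' marginal cost at q' = 9.8: 26 + 0.025·9.8 = 26.245.
Δq = 14.0594 − 9.8 = 4.2594; wedge = 37 − 26.245 = 10.755.
Welfare loss = ½ × 4.2594 × 10.755 = $22.90 thousand.

$22.90 thousand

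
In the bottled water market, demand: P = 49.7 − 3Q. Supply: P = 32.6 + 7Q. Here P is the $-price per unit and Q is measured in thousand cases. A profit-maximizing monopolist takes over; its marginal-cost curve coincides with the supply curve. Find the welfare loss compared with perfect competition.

$0.78 thousand

Competitive equilibrium: 49.7 − 3Q = 32.6 + 7Q → Q* = 1.71, P* = 44.57.
Marginal revenue: MR = 49.7 − 6Q. Set MR = MC: 49.7 − 6Q = 32.6 + 7Q → Q_m = 1.3154.
Price P_m = 49.7 − 3·1.3154 = 45.7538; MC(Q_m) = 32.6 + 7·1.3154 = 41.8078.
Competitive Q* = 1.71, so ΔQ = 0.3946; wedge = 45.7538 − 41.8078 = 3.946.
DWL = ½ × 0.3946 × 3.946 = $0.78 thousand.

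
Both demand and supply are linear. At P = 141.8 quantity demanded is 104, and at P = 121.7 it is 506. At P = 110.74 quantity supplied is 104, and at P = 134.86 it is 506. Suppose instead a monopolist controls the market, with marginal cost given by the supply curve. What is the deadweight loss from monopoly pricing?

Demand slope = (121.7 − 141.8)/(506 − 104) = −0.05, so P = 147 − 0.05Q.
Supply slope = (134.86 − 110.74)/(506 − 104) = 0.06, so P = 104.5 + 0.06Q.
Competitive equilibrium: 147 − 0.05Q = 104.5 + 0.06Q → Q* = 386.3636, P* = 127.6818.
Marginal revenue: MR = 147 − 0.1Q. Set MR = MC: 147 − 0.1Q = 104.5 + 0.06Q → Q_m = 265.625.
Price P_m = 147 − 0.05·265.625 = 133.7188; MC(Q_m) = 104.5 + 0.06·265.625 = 120.4375.
Competitive Q* = 386.3636, so ΔQ = 120.7386; wedge = 133.7188 − 120.4375 = 13.2813.
Deadweight loss = ½ × 120.7386 × 13.2813 = 801.78.

801.78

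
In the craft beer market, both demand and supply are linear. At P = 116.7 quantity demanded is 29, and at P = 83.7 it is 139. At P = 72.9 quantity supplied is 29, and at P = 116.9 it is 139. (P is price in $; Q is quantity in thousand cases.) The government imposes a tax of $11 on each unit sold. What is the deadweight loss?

Demand slope = (83.7 − 116.7)/(139 − 29) = −0.3, so P = 125.4 − 0.3Q.
Supply slope = (116.9 − 72.9)/(139 − 29) = 0.4, so P = 61.3 + 0.4Q.
Competitive equilibrium: 125.4 − 0.3Q = 61.3 + 0.4Q → Q* = 91.5714, P* = 97.9286.
With the tax, the buyer price exceeds the seller price by 11: (125.4 − 0.3Q) − (61.3 + 0.4Q) = 11 → Q' = 75.8571.
ΔQ = 91.5714 − 75.8571 = 15.7143; the wedge equals the tax, 11.
The triangle = ½ × 15.7143 × 11 = $86.43 thousand.

$86.43 thousand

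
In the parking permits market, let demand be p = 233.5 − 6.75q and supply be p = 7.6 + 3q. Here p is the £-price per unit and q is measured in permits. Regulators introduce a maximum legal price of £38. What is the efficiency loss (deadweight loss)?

Competitive equilibrium: 233.5 − 6.75q = 7.6 + 3q → q* = 23.1692, p* = 77.1077.
At the ceiling p = 38, quantity supplied = (38 − 7.6)/3 = 10.1333.
Willingness to pay at q' = 10.1333: 233.5 − 6.75·10.1333 = 165.1002.
Δq = 23.1692 − 10.1333 = 13.0359; wedge = 165.1002 − 38 = 127.1002.
Deadweight loss = ½ × 13.0359 × 127.1002 = £828.43.

£828.43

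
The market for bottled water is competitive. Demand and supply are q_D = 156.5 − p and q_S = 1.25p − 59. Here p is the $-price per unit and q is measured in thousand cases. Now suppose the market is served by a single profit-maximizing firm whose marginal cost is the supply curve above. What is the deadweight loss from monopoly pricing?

$423.27 thousand

In inverse form: demand p = 156.5 − q, supply p = 47.2 + 0.8q.
Competitive equilibrium: 156.5 − q = 47.2 + 0.8q → q* = 60.7222, p* = 95.7778.
Marginal revenue: MR = 156.5 − 2q. Set MR = MC: 156.5 − 2q = 47.2 + 0.8q → q_m = 39.0357.
Price p_m = 156.5 − 1·39.0357 = 117.4643; MC(q_m) = 47.2 + 0.8·39.0357 = 78.4286.
Competitive q* = 60.7222, so Δq = 21.6865; wedge = 117.4643 − 78.4286 = 39.0357.
DWL = ½ × 21.6865 × 39.0357 = $423.27 thousand.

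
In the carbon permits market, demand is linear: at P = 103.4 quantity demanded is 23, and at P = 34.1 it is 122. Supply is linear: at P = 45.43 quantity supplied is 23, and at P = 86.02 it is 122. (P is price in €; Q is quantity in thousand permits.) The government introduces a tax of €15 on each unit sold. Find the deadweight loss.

Demand slope = (34.1 − 103.4)/(122 − 23) = −0.7, so P = 119.5 − 0.7Q.
Supply slope = (86.02 − 45.43)/(122 − 23) = 0.41, so P = 36 + 0.41Q.
Competitive equilibrium: 119.5 − 0.7Q = 36 + 0.41Q → Q* = 75.2252, P* = 66.8423.
With the tax, the buyer price exceeds the seller price by 15: (119.5 − 0.7Q) − (36 + 0.41Q) = 15 → Q' = 61.7117.
ΔQ = 75.2252 − 61.7117 = 13.5135; the wedge equals the tax, 15.
The triangle = ½ × 13.5135 × 15 = €101.35 thousand.

€101.35 thousand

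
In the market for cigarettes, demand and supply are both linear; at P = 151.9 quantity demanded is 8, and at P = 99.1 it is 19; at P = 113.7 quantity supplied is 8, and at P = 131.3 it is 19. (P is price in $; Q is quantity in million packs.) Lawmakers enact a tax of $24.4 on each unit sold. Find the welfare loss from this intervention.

$46.51 million

Demand slope = (99.1 − 151.9)/(19 − 8) = −4.8, so P = 190.3 − 4.8Q.
Supply slope = (131.3 − 113.7)/(19 − 8) = 1.6, so P = 100.9 + 1.6Q.
Competitive equilibrium: 190.3 − 4.8Q = 100.9 + 1.6Q → Q* = 13.9688, P* = 123.25.
With the tax, the buyer price exceeds the seller price by 24.4: (190.3 − 4.8Q) − (100.9 + 1.6Q) = 24.4 → Q' = 10.1563.
ΔQ = 13.9688 − 10.1563 = 3.8125; the wedge equals the tax, 24.4.
Deadweight loss = ½ × 3.8125 × 24.4 = $46.51 million.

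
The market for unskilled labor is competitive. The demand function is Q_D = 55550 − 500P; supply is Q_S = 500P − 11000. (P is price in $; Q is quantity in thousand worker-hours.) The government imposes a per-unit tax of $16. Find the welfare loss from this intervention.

In inverse form: demand P = 111.1 − 0.002Q, supply P = 22 + 0.002Q.
Competitive equilibrium: 111.1 − 0.002Q = 22 + 0.002Q → Q* = 22275, P* = 66.55.
With the tax, the buyer price exceeds the seller price by 16: (111.1 − 0.002Q) − (22 + 0.002Q) = 16 → Q' = 18275.
ΔQ = 22275 − 18275 = 4000; the wedge equals the tax, 16.
Welfare loss = ½ × 4000 × 16 = $32000 thousand.

$32000 thousand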